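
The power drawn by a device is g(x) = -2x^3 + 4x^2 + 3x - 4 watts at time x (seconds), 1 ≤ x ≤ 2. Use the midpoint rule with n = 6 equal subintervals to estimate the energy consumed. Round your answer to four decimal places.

Δx = (2 − 1)/6 = 1/6.
Midpoints: 13/12, 1.25, 17/12, 19/12, 1.75, 23/12.
g(13/12) = 1211/864, g(1.25) = 2.09375, g(17/12) = 2239/864, g(19/12) = 2453/864, g(1.75) = 2.78125, g(23/12) = 2041/864.
Sum = Δx · [g(13/12) + g(1.25) + g(17/12) + ...].
Sum ≈ 2.3449.

2.3449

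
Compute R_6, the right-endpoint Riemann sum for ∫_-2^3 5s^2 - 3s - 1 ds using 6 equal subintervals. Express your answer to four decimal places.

Δs = (3 − (-2))/6 = 5/6.
Right endpoints: -7/6, -1/3, 0.5, 4/3, 13/6, 3.
f(-7/6) = 335/36, f(-1/3) = 5/9, f(0.5) = -1.25, f(4/3) = 35/9, f(13/6) = 575/36, f(3) = 35.
Sum = Δs · [f(-7/6) + f(-1/3) + f(0.5) + ...].
Sum ≈ 52.8935.

52.8935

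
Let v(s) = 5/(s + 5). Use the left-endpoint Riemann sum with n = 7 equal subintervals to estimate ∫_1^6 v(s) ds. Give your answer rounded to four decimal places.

Δs = (6 − 1)/7 = 5/7.
Left endpoints: 1, 12/7, 17/7, 22/7, 27/7, 32/7, 37/7.
v(1) = 5/6, v(12/7) = 35/47, v(17/7) = 35/52, v(22/7) = 35/57, v(27/7) = 35/62, v(32/7) = 35/67, v(37/7) = 35/72.
Sum = Δs · [v(1) + v(12/7) + v(17/7) + ...].
Sum ≈ 3.1701.

3.1701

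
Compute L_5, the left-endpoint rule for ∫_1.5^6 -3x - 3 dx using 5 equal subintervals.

-58.05

Δx = (6 − 1.5)/5 = 0.9.
Left endpoints: 1.5, 2.4, 3.3, 4.2, 5.1.
f(1.5) = -7.5, f(2.4) = -10.2, f(3.3) = -12.9, f(4.2) = -15.6, f(5.1) = -18.3.
Sum = Δx · [f(1.5) + f(2.4) + f(3.3) + f(4.2) + f(5.1)].
Sum = -58.05.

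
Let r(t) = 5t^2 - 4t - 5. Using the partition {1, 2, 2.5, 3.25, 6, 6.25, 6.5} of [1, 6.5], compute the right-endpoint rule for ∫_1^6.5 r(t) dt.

542.875

Subinterval widths: 1, 0.5, 0.75, 2.75, 0.25, 0.25.
Right endpoints: 2, 2.5, 3.25, 6, 6.25, 6.5.
r(2) = 7, r(2.5) = 16.25, r(3.25) = 34.8125, r(6) = 151, r(6.25) = 165.3125, r(6.5) = 180.25.
Sum = Σ Δt_i · r(t_i).
Sum = 542.875.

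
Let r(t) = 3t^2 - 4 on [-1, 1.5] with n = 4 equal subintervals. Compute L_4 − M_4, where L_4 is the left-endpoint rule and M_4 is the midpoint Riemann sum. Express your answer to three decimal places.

-0.439

L_4 = -6.30859375.
M_4 ≈ -5.86914.
L_4 − M_4 ≈ -0.439.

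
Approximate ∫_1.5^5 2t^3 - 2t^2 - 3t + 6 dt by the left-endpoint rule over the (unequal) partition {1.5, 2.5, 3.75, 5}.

Subinterval widths: 1, 1.25, 1.25.
Left endpoints: 1.5, 2.5, 3.75.
f(1.5) = 3.75, f(2.5) = 17.25, f(3.75) = 72.09375.
Sum = Σ Δt_i · f(t_i).
Sum = 115.4296875.

115.4296875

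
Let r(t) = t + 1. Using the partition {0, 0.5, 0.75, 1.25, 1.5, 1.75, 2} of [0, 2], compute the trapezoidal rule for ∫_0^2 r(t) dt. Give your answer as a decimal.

Subinterval widths: 0.5, 0.25, 0.5, 0.25, 0.25, 0.25.
r(0) = 1, r(0.5) = 1.5, r(0.75) = 1.75, r(1.25) = 2.25, r(1.5) = 2.5, r(1.75) = 2.75, r(2) = 3.
On each subinterval the trapezoid contributes (Δt_i/2)·[r(t_{i-1}) + r(t_i)].
Sum = 4.

4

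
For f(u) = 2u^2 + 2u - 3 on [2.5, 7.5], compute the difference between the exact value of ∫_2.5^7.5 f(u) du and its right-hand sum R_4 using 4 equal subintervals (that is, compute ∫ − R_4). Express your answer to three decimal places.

-71.354

Exact integral: ∫_2.5^7.5 f(u) du ≈ 305.83333.
R_4 = 377.1875.
Error ≈ 305.83333 − 377.1875 ≈ -71.354.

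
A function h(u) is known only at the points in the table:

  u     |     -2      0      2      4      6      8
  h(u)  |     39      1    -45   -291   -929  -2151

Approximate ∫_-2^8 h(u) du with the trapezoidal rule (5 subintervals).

Δu = 2.
T_5 = (2/2)·[39 + 2·1 + 2·(-45) + 2·(-291) + 2·(-929) + (-2151)] = -4640.

-4640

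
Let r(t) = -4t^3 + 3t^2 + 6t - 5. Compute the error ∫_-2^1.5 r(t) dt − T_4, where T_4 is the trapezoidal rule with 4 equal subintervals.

-2.6796875

Exact integral: ∫_-2^1.5 r(t) dt = -0.4375.
T_4 = 2.2421875.
Error = -0.4375 − 2.2421875 = -2.6796875.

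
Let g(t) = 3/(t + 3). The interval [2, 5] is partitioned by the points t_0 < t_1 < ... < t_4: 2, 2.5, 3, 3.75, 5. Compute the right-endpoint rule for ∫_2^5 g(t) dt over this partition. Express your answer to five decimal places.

Subinterval widths: 0.5, 0.5, 0.75, 1.25.
Right endpoints: 2.5, 3, 3.75, 5.
g(2.5) = 6/11, g(3) = 0.5, g(3.75) = 4/9, g(5) = 0.375.
Sum = Σ Δt_i · g(t_i).
Sum ≈ 1.32481.

1.32481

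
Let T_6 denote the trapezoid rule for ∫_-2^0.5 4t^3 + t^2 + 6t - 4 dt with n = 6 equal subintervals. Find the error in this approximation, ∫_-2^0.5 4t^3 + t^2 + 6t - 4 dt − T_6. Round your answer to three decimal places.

0.579

Exact integral: ∫_-2^0.5 f(t) dt ≈ -34.47917.
T_6 ≈ -35.05787.
Error ≈ -34.47917 − (-35.05787) ≈ 0.579.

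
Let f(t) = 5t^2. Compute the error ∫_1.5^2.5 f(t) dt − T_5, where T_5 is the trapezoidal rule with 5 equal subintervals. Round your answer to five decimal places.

-0.03333

Exact integral: ∫_1.5^2.5 f(t) dt ≈ 20.4166667.
T_5 = 20.45.
Error ≈ 20.4166667 − 20.45 ≈ -0.03333.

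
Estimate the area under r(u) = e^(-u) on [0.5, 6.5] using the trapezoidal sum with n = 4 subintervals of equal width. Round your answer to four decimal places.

Δu = (6.5 − 0.5)/4 = 1.5.
r(0.5) ≈ 0.6065, r(2) ≈ 0.1353, r(3.5) ≈ 0.0302, r(5) ≈ 0.0067, r(6.5) ≈ 0.0015.
T_4 = (Δu/2)·[r(u_0) + 2r(u_1) + 2r(u_2) + 2r(u_3) + r(u_4)].
Sum ≈ 0.7144.

0.7144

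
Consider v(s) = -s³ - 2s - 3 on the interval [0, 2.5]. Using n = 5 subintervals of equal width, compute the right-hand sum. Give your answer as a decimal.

Δs = (2.5 − 0)/5 = 0.5.
Right endpoints: 0.5, 1, 1.5, 2, 2.5.
v(0.5) = -4.125, v(1) = -6, v(1.5) = -9.375, v(2) = -15, v(2.5) = -23.625.
Sum = Δs · [v(0.5) + v(1) + v(1.5) + v(2) + v(2.5)].
Sum = -29.0625.

-29.0625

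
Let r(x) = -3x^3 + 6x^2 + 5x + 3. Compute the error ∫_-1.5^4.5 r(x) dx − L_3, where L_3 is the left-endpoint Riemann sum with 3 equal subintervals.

-115.5

Exact integral: ∫_-1.5^4.5 r(x) dx = -51.75.
L_3 = 63.75.
Error = -51.75 − 63.75 = -115.5.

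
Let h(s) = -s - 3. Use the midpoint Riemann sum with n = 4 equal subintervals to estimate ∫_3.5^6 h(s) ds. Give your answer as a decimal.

Δs = (6 − 3.5)/4 = 0.625.
Midpoints: 3.8125, 4.4375, 5.0625, 5.6875.
h(3.8125) = -6.8125, h(4.4375) = -7.4375, h(5.0625) = -8.0625, h(5.6875) = -8.6875.
Sum = Δs · [h(3.8125) + h(4.4375) + h(5.0625) + h(5.6875)].
Sum = -19.375.

-19.375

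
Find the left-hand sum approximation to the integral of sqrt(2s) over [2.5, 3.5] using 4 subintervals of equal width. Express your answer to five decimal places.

2.39507

Δs = (3.5 − 2.5)/4 = 0.25.
Left endpoints: 2.5, 2.75, 3, 3.25.
f(2.5) ≈ 2.23607, f(2.75) ≈ 2.34521, f(3) ≈ 2.44949, f(3.25) ≈ 2.54951.
Sum = Δs · [f(2.5) + f(2.75) + f(3) + f(3.25)].
Sum ≈ 2.39507.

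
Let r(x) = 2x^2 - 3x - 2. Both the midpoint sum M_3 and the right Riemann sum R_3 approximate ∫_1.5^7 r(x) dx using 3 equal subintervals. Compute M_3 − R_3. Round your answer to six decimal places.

M_3 ≈ 142.21064815.
R_3 ≈ 222.03703704.
M_3 − R_3 ≈ -79.826389.

-79.826389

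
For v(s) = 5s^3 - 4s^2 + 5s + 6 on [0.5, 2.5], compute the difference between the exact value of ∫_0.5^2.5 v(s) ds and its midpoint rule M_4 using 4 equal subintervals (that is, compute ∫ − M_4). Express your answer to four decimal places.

0.7708

Exact integral: ∫_0.5^2.5 v(s) ds ≈ 55.083333.
M_4 = 54.3125.
Error ≈ 55.083333 − 54.3125 ≈ 0.7708.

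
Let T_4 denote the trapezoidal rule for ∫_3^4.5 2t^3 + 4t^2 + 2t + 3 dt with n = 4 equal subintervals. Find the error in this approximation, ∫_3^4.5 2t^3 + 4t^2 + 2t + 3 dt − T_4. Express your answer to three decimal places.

-0.932

Exact integral: ∫_3^4.5 f(t) dt = 265.78125.
T_4 ≈ 266.71289.
Error ≈ 265.78125 − 266.71289 ≈ -0.932.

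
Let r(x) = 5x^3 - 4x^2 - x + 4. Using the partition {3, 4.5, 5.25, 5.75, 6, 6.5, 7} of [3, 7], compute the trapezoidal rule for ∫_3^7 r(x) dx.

Subinterval widths: 1.5, 0.75, 0.5, 0.25, 0.5, 0.5.
r(3) = 100, r(4.5) = 374.125, r(5.25) = 612.015625, r(5.75) = 816.546875, r(6) = 934, r(6.5) = 1201.625, r(7) = 1516.
On each subinterval the trapezoid contributes (Δx_i/2)·[r(x_{i-1}) + r(x_i)].
Sum = 2514.66796875.

2514.66796875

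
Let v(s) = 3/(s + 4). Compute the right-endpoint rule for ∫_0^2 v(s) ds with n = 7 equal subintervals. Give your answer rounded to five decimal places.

1.18139

Δs = (2 − 0)/7 = 2/7.
Right endpoints: 2/7, 4/7, 6/7, 8/7, 10/7, 12/7, 2.
v(2/7) = 0.7, v(4/7) = 0.65625, v(6/7) = 21/34, v(8/7) = 7/12, v(10/7) = 21/38, v(12/7) = 0.525, v(2) = 0.5.
Sum = Δs · [v(2/7) + v(4/7) + v(6/7) + ...].
Sum ≈ 1.18139.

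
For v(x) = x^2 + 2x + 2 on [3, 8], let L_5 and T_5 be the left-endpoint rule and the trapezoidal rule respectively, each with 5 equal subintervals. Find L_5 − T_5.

L_5 = 195.
T_5 = 227.5.
L_5 − T_5 = -32.5.

-32.5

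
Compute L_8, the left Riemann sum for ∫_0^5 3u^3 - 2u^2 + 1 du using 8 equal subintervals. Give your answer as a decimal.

295.52734375

Δu = (5 − 0)/8 = 0.625.
Left endpoints: 0, 0.625, 1.25, 1.875, 2.5, 3.125, 3.75, 4.375.
f(0) = 1, f(0.625) = 487/512, f(1.25) = 3.734375, f(1.875) = 7037/512, f(2.5) = 35.375, f(3.125) = 37387/512, f(3.75) = 131.078125, f(4.375) = 109537/512.
Sum = Δu · [f(0) + f(0.625) + f(1.25) + ...].
Sum = 295.52734375.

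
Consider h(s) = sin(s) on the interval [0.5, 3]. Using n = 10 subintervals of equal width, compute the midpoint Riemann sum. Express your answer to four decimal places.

Δs = (3 − 0.5)/10 = 0.25.
Midpoints: 0.625, 0.875, 1.125, 1.375, 1.625, 1.875, 2.125, 2.375, 2.625, 2.875.
h(0.625) ≈ 0.5851, h(0.875) ≈ 0.7675, h(1.125) ≈ 0.9023, h(1.375) ≈ 0.9809, h(1.625) ≈ 0.9985, h(1.875) ≈ 0.9541, h(2.125) ≈ 0.8503, h(2.375) ≈ 0.6937, h(2.625) ≈ 0.4939, h(2.875) ≈ 0.2634.
Sum = Δs · [h(0.625) + h(0.875) + h(1.125) + ...].
Sum ≈ 1.8724.

1.8724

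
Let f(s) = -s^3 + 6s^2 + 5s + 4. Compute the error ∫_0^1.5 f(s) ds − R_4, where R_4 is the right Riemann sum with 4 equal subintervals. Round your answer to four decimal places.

Exact integral: ∫_0^1.5 f(s) ds = 17.109375.
R_4 ≈ 20.545898.
Error ≈ 17.109375 − 20.545898 ≈ -3.4365.

-3.4365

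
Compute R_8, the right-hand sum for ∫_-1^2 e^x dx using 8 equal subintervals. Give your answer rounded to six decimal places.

8.419734

Δx = (2 − (-1))/8 = 0.375.
Right endpoints: -0.625, -0.25, 0.125, 0.5, 0.875, 1.25, 1.625, 2.
f(-0.625) ≈ 0.535261, f(-0.25) ≈ 0.778801, f(0.125) ≈ 1.133148, f(0.5) ≈ 1.648721, f(0.875) ≈ 2.398875, f(1.25) ≈ 3.490343, f(1.625) ≈ 5.078419, f(2) ≈ 7.389056.
Sum = Δx · [f(-0.625) + f(-0.25) + f(0.125) + ...].
Sum ≈ 8.419734.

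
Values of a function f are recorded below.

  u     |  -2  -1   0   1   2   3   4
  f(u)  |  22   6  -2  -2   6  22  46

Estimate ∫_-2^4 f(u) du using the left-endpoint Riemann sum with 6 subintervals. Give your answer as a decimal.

Δu = 1.
Sum = 1·[22 + 6 + (-2) + (-2) + 6 + 22] = 52.

52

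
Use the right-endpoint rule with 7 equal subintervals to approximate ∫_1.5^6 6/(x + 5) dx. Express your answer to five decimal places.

3.03836

Δx = (6 − 1.5)/7 = 9/14.
Right endpoints: 15/7, 39/14, 24/7, 57/14, 33/7, 75/14, 6.
f(15/7) = 0.84, f(39/14) = 84/109, f(24/7) = 42/59, f(57/14) = 84/127, f(33/7) = 21/34, f(75/14) = 84/145, f(6) = 6/11.
Sum = Δx · [f(15/7) + f(39/14) + f(24/7) + ...].
Sum ≈ 3.03836.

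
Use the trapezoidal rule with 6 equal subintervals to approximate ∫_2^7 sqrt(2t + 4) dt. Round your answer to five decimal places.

17.90656

Δt = (7 − 2)/6 = 5/6.
f(2) ≈ 2.82843, f(17/6) ≈ 3.10913, f(11/3) ≈ 3.36650, f(4.5) ≈ 3.60555, f(16/3) ≈ 3.82971, f(37/6) ≈ 4.04145, f(7) ≈ 4.24264.
T_6 = (Δt/2)·[f(t_0) + 2f(t_1) + ... + 2f(t_{5}) + f(t_6)].
Sum ≈ 17.90656.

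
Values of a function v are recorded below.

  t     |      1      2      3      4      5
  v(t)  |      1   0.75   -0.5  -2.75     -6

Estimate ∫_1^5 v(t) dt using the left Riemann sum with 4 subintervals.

-1.5

Δt = 1.
Sum = 1·[1 + 0.75 + (-0.5) + (-2.75)] = -1.5.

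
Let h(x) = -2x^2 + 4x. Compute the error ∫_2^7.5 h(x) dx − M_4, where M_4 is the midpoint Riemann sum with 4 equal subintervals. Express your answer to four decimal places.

Exact integral: ∫_2^7.5 h(x) dx ≈ -171.416667.
M_4 = -169.68359375.
Error ≈ -171.416667 − (-169.68359375) ≈ -1.7331.

-1.7331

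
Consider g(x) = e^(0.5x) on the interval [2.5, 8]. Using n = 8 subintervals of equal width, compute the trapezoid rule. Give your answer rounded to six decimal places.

Δx = (8 − 2.5)/8 = 0.6875.
g(2.5) ≈ 3.490343, g(3.1875) ≈ 4.922173, g(3.875) ≈ 6.941376, g(4.5625) ≈ 9.788909, g(5.25) ≈ 13.804574, g(5.9375) ≈ 19.467570, g(6.625) ≈ 27.453674, g(7.3125) ≈ 38.715886, g(8) ≈ 54.598150.
T_8 = (Δx/2)·[g(x_0) + 2g(x_1) + ... + 2g(x_{7}) + g(x_8)].
Sum ≈ 103.220155.

103.220155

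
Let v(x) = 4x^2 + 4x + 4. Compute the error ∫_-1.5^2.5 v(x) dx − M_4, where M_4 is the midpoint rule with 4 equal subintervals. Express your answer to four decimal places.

1.3333

Exact integral: ∫_-1.5^2.5 v(x) dx ≈ 49.333333.
M_4 = 48.
Error ≈ 49.333333 − 48 ≈ 1.3333.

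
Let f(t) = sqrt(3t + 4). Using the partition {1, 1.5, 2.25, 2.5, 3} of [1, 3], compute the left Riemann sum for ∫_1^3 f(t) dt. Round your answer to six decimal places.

6.024745

Subinterval widths: 0.5, 0.75, 0.25, 0.5.
Left endpoints: 1, 1.5, 2.25, 2.5.
f(1) ≈ 2.645751, f(1.5) ≈ 2.915476, f(2.25) ≈ 3.278719, f(2.5) ≈ 3.391165.
Sum = Σ Δt_i · f(t_i).
Sum ≈ 6.024745.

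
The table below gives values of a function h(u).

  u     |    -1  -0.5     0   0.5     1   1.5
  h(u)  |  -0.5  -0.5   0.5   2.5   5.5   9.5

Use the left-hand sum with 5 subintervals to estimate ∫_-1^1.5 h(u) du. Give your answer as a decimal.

Δu = 0.5.
Sum = 0.5·[(-0.5) + (-0.5) + 0.5 + 2.5 + 5.5] = 3.75.

3.75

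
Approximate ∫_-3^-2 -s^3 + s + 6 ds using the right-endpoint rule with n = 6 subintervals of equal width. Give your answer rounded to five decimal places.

Δs = (-2 − (-3))/6 = 1/6.
Right endpoints: -17/6, -8/3, -2.5, -7/3, -13/6, -2.
f(-17/6) = 5597/216, f(-8/3) = 602/27, f(-2.5) = 19.125, f(-7/3) = 442/27, f(-13/6) = 3025/216, f(-2) = 12.
Sum = Δs · [f(-17/6) + f(-8/3) + f(-2.5) + ...].
Sum ≈ 18.28472.

18.28472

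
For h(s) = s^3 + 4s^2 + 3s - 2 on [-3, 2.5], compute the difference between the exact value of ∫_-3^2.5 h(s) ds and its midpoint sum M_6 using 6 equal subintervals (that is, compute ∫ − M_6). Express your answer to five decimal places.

1.25166

Exact integral: ∫_-3^2.5 h(s) ds ≈ 31.2239583.
M_6 ≈ 29.9722946.
Error ≈ 31.2239583 − 29.9722946 ≈ 1.25166.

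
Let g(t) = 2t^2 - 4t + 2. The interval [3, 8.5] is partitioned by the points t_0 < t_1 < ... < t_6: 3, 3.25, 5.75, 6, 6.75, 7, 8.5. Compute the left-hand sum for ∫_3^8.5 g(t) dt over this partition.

200.625

Subinterval widths: 0.25, 2.5, 0.25, 0.75, 0.25, 1.5.
Left endpoints: 3, 3.25, 5.75, 6, 6.75, 7.
g(3) = 8, g(3.25) = 10.125, g(5.75) = 45.125, g(6) = 50, g(6.75) = 66.125, g(7) = 72.
Sum = Σ Δt_i · g(t_i).
Sum = 200.625.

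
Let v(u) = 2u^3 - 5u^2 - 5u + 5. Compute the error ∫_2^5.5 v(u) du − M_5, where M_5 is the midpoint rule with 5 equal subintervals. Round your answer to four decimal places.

Exact integral: ∫_2^5.5 v(u) du ≈ 137.447917.
M_5 = 134.946875.
Error ≈ 137.447917 − 134.946875 ≈ 2.5010.

2.5010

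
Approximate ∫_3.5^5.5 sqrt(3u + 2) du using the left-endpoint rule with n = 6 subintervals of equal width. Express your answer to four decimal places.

7.7333

Δu = (5.5 − 3.5)/6 = 1/3.
Left endpoints: 3.5, 23/6, 25/6, 4.5, 29/6, 31/6.
f(3.5) ≈ 3.5355, f(23/6) ≈ 3.6742, f(25/6) ≈ 3.8079, f(4.5) ≈ 3.9370, f(29/6) ≈ 4.0620, f(31/6) ≈ 4.1833.
Sum = Δu · [f(3.5) + f(23/6) + f(25/6) + ...].
Sum ≈ 7.7333.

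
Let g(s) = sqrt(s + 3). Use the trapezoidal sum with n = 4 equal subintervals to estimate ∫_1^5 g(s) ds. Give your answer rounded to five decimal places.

9.74552

Δs = (5 − 1)/4 = 1.
g(1) ≈ 2.00000, g(2) ≈ 2.23607, g(3) ≈ 2.44949, g(4) ≈ 2.64575, g(5) ≈ 2.82843.
T_4 = (Δs/2)·[g(s_0) + 2g(s_1) + 2g(s_2) + 2g(s_3) + g(s_4)].
Sum ≈ 9.74552.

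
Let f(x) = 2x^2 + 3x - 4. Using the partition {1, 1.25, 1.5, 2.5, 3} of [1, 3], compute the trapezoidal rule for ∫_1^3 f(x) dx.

21.71875

Subinterval widths: 0.25, 0.25, 1, 0.5.
f(1) = 1, f(1.25) = 2.875, f(1.5) = 5, f(2.5) = 16, f(3) = 23.
On each subinterval the trapezoid contributes (Δx_i/2)·[f(x_{i-1}) + f(x_i)].
Sum = 21.71875.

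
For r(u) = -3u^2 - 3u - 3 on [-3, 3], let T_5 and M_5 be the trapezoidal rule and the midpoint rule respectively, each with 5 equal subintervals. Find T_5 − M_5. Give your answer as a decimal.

T_5 = -76.32.
M_5 = -69.84.
T_5 − M_5 = -6.48.

-6.48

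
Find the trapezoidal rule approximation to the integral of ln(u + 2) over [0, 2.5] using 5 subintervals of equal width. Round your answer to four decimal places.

2.8763

Δu = (2.5 − 0)/5 = 0.5.
f(0) ≈ 0.6931, f(0.5) ≈ 0.9163, f(1) ≈ 1.0986, f(1.5) ≈ 1.2528, f(2) ≈ 1.3863, f(2.5) ≈ 1.5041.
T_5 = (Δu/2)·[f(u_0) + 2f(u_1) + ... + 2f(u_{4}) + f(u_5)].
Sum ≈ 2.8763.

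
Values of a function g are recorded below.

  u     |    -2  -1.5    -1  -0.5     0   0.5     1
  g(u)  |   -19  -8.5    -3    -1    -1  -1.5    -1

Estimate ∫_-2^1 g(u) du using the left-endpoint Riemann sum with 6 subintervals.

-17

Δu = 0.5.
Sum = 0.5·[(-19) + (-8.5) + (-3) + (-1) + (-1) + (-1.5)] = -17.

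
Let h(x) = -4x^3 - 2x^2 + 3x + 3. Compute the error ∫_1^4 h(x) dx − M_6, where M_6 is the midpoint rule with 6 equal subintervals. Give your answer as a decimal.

-2

Exact integral: ∫_1^4 h(x) dx = -265.5.
M_6 = -263.5.
Error = -265.5 − (-263.5) = -2.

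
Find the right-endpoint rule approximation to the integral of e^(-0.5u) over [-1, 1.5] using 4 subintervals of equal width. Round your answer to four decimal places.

Δu = (1.5 − (-1))/4 = 0.625.
Right endpoints: -0.375, 0.25, 0.875, 1.5.
f(-0.375) ≈ 1.2062, f(0.25) ≈ 0.8825, f(0.875) ≈ 0.6456, f(1.5) ≈ 0.4724.
Sum = Δu · [f(-0.375) + f(0.25) + f(0.875) + f(1.5)].
Sum ≈ 2.0042.

2.0042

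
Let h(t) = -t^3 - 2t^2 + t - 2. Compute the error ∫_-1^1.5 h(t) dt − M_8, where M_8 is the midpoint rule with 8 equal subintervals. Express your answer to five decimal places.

Exact integral: ∫_-1^1.5 h(t) dt ≈ -8.3072917.
M_8 ≈ -8.2513428.
Error ≈ -8.3072917 − (-8.2513428) ≈ -0.05595.

-0.05595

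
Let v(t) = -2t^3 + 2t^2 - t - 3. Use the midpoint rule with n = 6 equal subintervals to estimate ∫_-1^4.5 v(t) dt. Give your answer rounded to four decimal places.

-165.9660

Δt = (4.5 − (-1))/6 = 11/12.
Midpoints: -13/24, 0.375, 31/24, 53/24, 3.125, 97/24.
v(-13/24) = -10739/6912, v(0.375) = -3.19921875, v(31/24) = -36391/6912, v(53/24) = -117461/6912, v(3.125) = -47.62890625, v(97/24) = -735529/6912.
Sum = Δt · [v(-13/24) + v(0.375) + v(31/24) + ...].
Sum ≈ -165.9660.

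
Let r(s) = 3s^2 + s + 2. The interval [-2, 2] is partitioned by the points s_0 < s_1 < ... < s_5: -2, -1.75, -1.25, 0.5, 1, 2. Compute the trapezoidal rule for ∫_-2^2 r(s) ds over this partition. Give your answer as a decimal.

Subinterval widths: 0.25, 0.5, 1.75, 0.5, 1.
r(-2) = 12, r(-1.75) = 9.4375, r(-1.25) = 5.4375, r(0.5) = 3.25, r(1) = 6, r(2) = 16.
On each subinterval the trapezoid contributes (Δs_i/2)·[r(s_{i-1}) + r(s_i)].
Sum = 27.3125.

27.3125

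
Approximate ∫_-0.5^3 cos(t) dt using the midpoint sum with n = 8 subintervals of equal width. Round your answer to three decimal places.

0.626

Δt = (3 − (-0.5))/8 = 0.4375.
Midpoints: -0.28125, 0.15625, 0.59375, 1.03125, 1.46875, 1.90625, 2.34375, 2.78125.
f(-0.28125) ≈ 0.961, f(0.15625) ≈ 0.988, f(0.59375) ≈ 0.829, f(1.03125) ≈ 0.514, f(1.46875) ≈ 0.102, f(1.90625) ≈ -0.329, f(2.34375) ≈ -0.698, f(2.78125) ≈ -0.936.
Sum = Δt · [f(-0.28125) + f(0.15625) + f(0.59375) + ...].
Sum ≈ 0.626.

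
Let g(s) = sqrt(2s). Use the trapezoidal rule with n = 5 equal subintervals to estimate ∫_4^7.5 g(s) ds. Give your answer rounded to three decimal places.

11.819

Δs = (7.5 − 4)/5 = 0.7.
g(4) ≈ 2.828, g(4.7) ≈ 3.066, g(5.4) ≈ 3.286, g(6.1) ≈ 3.493, g(6.8) ≈ 3.688, g(7.5) ≈ 3.873.
T_5 = (Δs/2)·[g(s_0) + 2g(s_1) + ... + 2g(s_{4}) + g(s_5)].
Sum ≈ 11.819.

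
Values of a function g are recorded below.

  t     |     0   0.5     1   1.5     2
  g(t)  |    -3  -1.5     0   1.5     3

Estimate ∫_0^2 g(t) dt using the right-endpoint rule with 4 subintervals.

Δt = 0.5.
Sum = 0.5·[(-1.5) + 0 + 1.5 + 3] = 1.5.

1.5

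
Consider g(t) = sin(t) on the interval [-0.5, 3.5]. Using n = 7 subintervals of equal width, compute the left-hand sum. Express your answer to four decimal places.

1.7277

Δt = (3.5 − (-0.5))/7 = 4/7.
Left endpoints: -0.5, 1/14, 9/14, 17/14, 25/14, 33/14, 41/14.
g(-0.5) ≈ -0.4794, g(1/14) ≈ 0.0714, g(9/14) ≈ 0.5995, g(17/14) ≈ 0.9371, g(25/14) ≈ 0.9770, g(33/14) ≈ 0.7064, g(41/14) ≈ 0.2114.
Sum = Δt · [g(-0.5) + g(1/14) + g(9/14) + ...].
Sum ≈ 1.7277.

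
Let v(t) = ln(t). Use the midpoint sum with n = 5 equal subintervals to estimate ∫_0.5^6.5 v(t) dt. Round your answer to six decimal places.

Δt = (6.5 − 0.5)/5 = 1.2.
Midpoints: 1.1, 2.3, 3.5, 4.7, 5.9.
v(1.1) ≈ 0.095310, v(2.3) ≈ 0.832909, v(3.5) ≈ 1.252763, v(4.7) ≈ 1.547563, v(5.9) ≈ 1.774952.
Sum = Δt · [v(1.1) + v(2.3) + v(3.5) + v(4.7) + v(5.9)].
Sum ≈ 6.604197.

6.604197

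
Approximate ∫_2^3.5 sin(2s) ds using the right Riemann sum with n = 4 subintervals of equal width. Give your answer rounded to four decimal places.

-0.4054

Δs = (3.5 − 2)/4 = 0.375.
Right endpoints: 2.375, 2.75, 3.125, 3.5.
f(2.375) ≈ -0.9993, f(2.75) ≈ -0.7055, f(3.125) ≈ -0.0332, f(3.5) ≈ 0.6570.
Sum = Δs · [f(2.375) + f(2.75) + f(3.125) + f(3.5)].
Sum ≈ -0.4054.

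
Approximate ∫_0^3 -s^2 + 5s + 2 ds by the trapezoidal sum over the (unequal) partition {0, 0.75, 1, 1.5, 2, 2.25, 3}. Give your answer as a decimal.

19.3125

Subinterval widths: 0.75, 0.25, 0.5, 0.5, 0.25, 0.75.
f(0) = 2, f(0.75) = 5.1875, f(1) = 6, f(1.5) = 7.25, f(2) = 8, f(2.25) = 8.1875, f(3) = 8.
On each subinterval the trapezoid contributes (Δs_i/2)·[f(s_{i-1}) + f(s_i)].
Sum = 19.3125.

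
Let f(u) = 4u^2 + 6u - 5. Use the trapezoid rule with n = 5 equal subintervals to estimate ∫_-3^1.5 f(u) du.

Δu = (1.5 − (-3))/5 = 0.9.
f(-3) = 13, f(-2.1) = 0.04, f(-1.2) = -6.44, f(-0.3) = -6.44, f(0.6) = 0.04, f(1.5) = 13.
T_5 = (Δu/2)·[f(u_0) + 2f(u_1) + ... + 2f(u_{4}) + f(u_5)].
Sum = 0.18.

0.18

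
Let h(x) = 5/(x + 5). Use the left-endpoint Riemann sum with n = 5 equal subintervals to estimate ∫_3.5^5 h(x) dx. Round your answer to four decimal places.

0.8260

Δx = (5 − 3.5)/5 = 0.3.
Left endpoints: 3.5, 3.8, 4.1, 4.4, 4.7.
h(3.5) = 10/17, h(3.8) = 25/44, h(4.1) = 50/91, h(4.4) = 25/47, h(4.7) = 50/97.
Sum = Δx · [h(3.5) + h(3.8) + h(4.1) + h(4.4) + h(4.7)].
Sum ≈ 0.8260.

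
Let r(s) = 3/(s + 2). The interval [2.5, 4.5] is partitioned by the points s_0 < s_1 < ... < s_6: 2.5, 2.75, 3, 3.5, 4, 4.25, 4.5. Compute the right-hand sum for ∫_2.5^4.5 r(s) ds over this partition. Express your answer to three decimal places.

1.066

Subinterval widths: 0.25, 0.25, 0.5, 0.5, 0.25, 0.25.
Right endpoints: 2.75, 3, 3.5, 4, 4.25, 4.5.
r(2.75) = 12/19, r(3) = 0.6, r(3.5) = 6/11, r(4) = 0.5, r(4.25) = 0.48, r(4.5) = 6/13.
Sum = Σ Δs_i · r(s_i).
Sum ≈ 1.066.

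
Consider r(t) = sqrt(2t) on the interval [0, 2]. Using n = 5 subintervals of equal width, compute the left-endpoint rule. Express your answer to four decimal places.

2.1990

Δt = (2 − 0)/5 = 0.4.
Left endpoints: 0, 0.4, 0.8, 1.2, 1.6.
r(0) ≈ 0.0000, r(0.4) ≈ 0.8944, r(0.8) ≈ 1.2649, r(1.2) ≈ 1.5492, r(1.6) ≈ 1.7889.
Sum = Δt · [r(0) + r(0.4) + r(0.8) + r(1.2) + r(1.6)].
Sum ≈ 2.1990.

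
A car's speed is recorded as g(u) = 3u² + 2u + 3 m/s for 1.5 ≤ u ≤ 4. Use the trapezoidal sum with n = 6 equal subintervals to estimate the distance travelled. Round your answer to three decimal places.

82.092

Δu = (4 − 1.5)/6 = 5/12.
g(1.5) = 12.75, g(23/12) = 857/48, g(7/3) = 24, g(2.75) = 31.1875, g(19/6) = 473/12, g(43/12) = 48.6875, g(4) = 59.
T_6 = (Δu/2)·[g(u_0) + 2g(u_1) + ... + 2g(u_{5}) + g(u_6)].
Sum ≈ 82.092.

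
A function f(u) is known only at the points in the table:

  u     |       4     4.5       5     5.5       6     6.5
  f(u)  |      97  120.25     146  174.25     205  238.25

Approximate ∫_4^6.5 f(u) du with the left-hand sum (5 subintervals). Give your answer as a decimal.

Δu = 0.5.
Sum = 0.5·[97 + 120.25 + 146 + 174.25 + 205] = 371.25.

371.25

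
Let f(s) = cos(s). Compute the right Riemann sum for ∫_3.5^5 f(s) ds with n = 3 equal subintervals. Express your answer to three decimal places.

-0.290

Δs = (5 − 3.5)/3 = 0.5.
Right endpoints: 4, 4.5, 5.
f(4) ≈ -0.654, f(4.5) ≈ -0.211, f(5) ≈ 0.284.
Sum = Δs · [f(4) + f(4.5) + f(5)].
Sum ≈ -0.290.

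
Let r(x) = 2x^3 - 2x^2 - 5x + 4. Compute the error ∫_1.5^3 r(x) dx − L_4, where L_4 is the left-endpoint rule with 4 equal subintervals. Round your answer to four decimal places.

Exact integral: ∫_1.5^3 r(x) dx = 11.34375.
L_4 ≈ 6.826172.
Error ≈ 11.34375 − 6.826172 ≈ 4.5176.

4.5176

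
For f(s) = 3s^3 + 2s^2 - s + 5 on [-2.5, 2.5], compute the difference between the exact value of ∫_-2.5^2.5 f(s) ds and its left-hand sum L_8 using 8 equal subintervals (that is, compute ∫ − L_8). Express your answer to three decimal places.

Exact integral: ∫_-2.5^2.5 f(s) ds ≈ 45.83333.
L_8 = 18.75.
Error ≈ 45.83333 − 18.75 ≈ 27.083.

27.083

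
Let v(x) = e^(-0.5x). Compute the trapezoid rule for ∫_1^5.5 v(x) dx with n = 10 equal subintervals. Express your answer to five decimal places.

1.08978

Δx = (5.5 − 1)/10 = 0.45.
v(1) ≈ 0.60653, v(1.45) ≈ 0.48432, v(1.9) ≈ 0.38674, v(2.35) ≈ 0.30882, v(2.8) ≈ 0.24660, v(3.25) ≈ 0.19691, v(3.7) ≈ 0.15724, v(4.15) ≈ 0.12556, v(4.6) ≈ 0.10026, v(5.05) ≈ 0.08006, v(5.5) ≈ 0.06393.
T_10 = (Δx/2)·[v(x_0) + 2v(x_1) + ... + 2v(x_{9}) + v(x_10)].
Sum ≈ 1.08978.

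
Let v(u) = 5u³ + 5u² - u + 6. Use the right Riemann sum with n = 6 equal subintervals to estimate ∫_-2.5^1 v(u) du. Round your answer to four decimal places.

18.0823

Δu = (1 − (-2.5))/6 = 7/12.
Right endpoints: -23/12, -4/3, -0.75, -1/6, 5/12, 1.
v(-23/12) = -15415/1728, v(-4/3) = 118/27, v(-0.75) = 7.453125, v(-1/6) = 1357/216, v(5/12) = 11773/1728, v(1) = 15.
Sum = Δu · [v(-23/12) + v(-4/3) + v(-0.75) + ...].
Sum ≈ 18.0823.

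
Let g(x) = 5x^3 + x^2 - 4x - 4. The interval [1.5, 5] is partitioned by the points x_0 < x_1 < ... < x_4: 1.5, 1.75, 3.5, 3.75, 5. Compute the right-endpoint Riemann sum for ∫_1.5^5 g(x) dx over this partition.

1216.9921875

Subinterval widths: 0.25, 1.75, 0.25, 1.25.
Right endpoints: 1.75, 3.5, 3.75, 5.
g(1.75) = 18.859375, g(3.5) = 208.625, g(3.75) = 258.734375, g(5) = 626.
Sum = Σ Δx_i · g(x_i).
Sum = 1216.9921875.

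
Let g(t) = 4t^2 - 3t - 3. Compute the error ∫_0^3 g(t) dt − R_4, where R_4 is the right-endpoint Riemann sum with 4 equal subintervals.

Exact integral: ∫_0^3 g(t) dt = 13.5.
R_4 = 24.75.
Error = 13.5 − 24.75 = -11.25.

-11.25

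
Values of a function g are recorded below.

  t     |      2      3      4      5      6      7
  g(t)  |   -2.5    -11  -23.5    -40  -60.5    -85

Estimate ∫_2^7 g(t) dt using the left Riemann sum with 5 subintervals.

-137.5

Δt = 1.
Sum = 1·[(-2.5) + (-11) + (-23.5) + (-40) + (-60.5)] = -137.5.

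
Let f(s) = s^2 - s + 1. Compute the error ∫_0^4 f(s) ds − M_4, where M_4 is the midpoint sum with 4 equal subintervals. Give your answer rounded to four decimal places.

0.3333

Exact integral: ∫_0^4 f(s) ds ≈ 17.333333.
M_4 = 17.
Error ≈ 17.333333 − 17 ≈ 0.3333.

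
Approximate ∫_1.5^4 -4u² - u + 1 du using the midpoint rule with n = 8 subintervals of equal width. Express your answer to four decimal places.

Δu = (4 − 1.5)/8 = 0.3125.
Midpoints: 1.65625, 1.96875, 2.28125, 2.59375, 2.90625, 3.21875, 3.53125, 3.84375.
f(1.65625) = -11.62890625, f(1.96875) = -16.47265625, f(2.28125) = -22.09765625, f(2.59375) = -28.50390625, f(2.90625) = -35.69140625, f(3.21875) = -43.66015625, f(3.53125) = -52.41015625, f(3.84375) = -61.94140625.
Sum = Δu · [f(1.65625) + f(1.96875) + f(2.28125) + ...].
Sum ≈ -85.1270.

-85.1270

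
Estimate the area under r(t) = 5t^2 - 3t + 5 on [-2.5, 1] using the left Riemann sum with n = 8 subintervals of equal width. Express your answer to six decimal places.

Δt = (1 − (-2.5))/8 = 0.4375.
Left endpoints: -2.5, -2.0625, -1.625, -1.1875, -0.75, -0.3125, 0.125, 0.5625.
r(-2.5) = 43.75, r(-2.0625) = 32.45703125, r(-1.625) = 23.078125, r(-1.1875) = 15.61328125, r(-0.75) = 10.0625, r(-0.3125) = 6.42578125, r(0.125) = 4.703125, r(0.5625) = 4.89453125.
Sum = Δt · [r(-2.5) + r(-2.0625) + r(-1.625) + ...].
Sum ≈ 61.680664.

61.680664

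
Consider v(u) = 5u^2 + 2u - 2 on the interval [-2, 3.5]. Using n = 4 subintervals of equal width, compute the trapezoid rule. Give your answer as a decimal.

Δu = (3.5 − (-2))/4 = 1.375.
v(-2) = 14, v(-0.625) = -1.296875, v(0.75) = 2.3125, v(2.125) = 24.828125, v(3.5) = 66.25.
T_4 = (Δu/2)·[v(u_0) + 2v(u_1) + 2v(u_2) + 2v(u_3) + v(u_4)].
Sum = 90.70703125.

90.70703125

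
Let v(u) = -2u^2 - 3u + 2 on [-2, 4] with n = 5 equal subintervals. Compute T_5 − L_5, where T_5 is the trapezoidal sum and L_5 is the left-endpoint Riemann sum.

-25.2

T_5 = -56.88.
L_5 = -31.68.
T_5 − L_5 = -25.2.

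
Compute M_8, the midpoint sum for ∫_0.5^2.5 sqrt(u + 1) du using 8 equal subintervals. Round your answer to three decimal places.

Δu = (2.5 − 0.5)/8 = 0.25.
Midpoints: 0.625, 0.875, 1.125, 1.375, 1.625, 1.875, 2.125, 2.375.
f(0.625) ≈ 1.275, f(0.875) ≈ 1.369, f(1.125) ≈ 1.458, f(1.375) ≈ 1.541, f(1.625) ≈ 1.620, f(1.875) ≈ 1.696, f(2.125) ≈ 1.768, f(2.375) ≈ 1.837.
Sum = Δu · [f(0.625) + f(0.875) + f(1.125) + ...].
Sum ≈ 3.141.

3.141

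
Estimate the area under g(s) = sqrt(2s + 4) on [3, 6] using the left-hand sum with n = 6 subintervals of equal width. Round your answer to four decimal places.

Δs = (6 − 3)/6 = 0.5.
Left endpoints: 3, 3.5, 4, 4.5, 5, 5.5.
g(3) ≈ 3.1623, g(3.5) ≈ 3.3166, g(4) ≈ 3.4641, g(4.5) ≈ 3.6056, g(5) ≈ 3.7417, g(5.5) ≈ 3.8730.
Sum = Δs · [g(3) + g(3.5) + g(4) + ...].
Sum ≈ 10.5816.

10.5816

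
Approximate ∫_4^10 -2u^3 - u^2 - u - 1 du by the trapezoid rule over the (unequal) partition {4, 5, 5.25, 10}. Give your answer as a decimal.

-6071.796875

Subinterval widths: 1, 0.25, 4.75.
f(4) = -149, f(5) = -281, f(5.25) = -323.21875, f(10) = -2111.
On each subinterval the trapezoid contributes (Δu_i/2)·[f(u_{i-1}) + f(u_i)].
Sum = -6071.796875.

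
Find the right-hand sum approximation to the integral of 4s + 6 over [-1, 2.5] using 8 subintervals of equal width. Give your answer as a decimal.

34.5625

Δs = (2.5 − (-1))/8 = 0.4375.
Right endpoints: -0.5625, -0.125, 0.3125, 0.75, 1.1875, 1.625, 2.0625, 2.5.
f(-0.5625) = 3.75, f(-0.125) = 5.5, f(0.3125) = 7.25, f(0.75) = 9, f(1.1875) = 10.75, f(1.625) = 12.5, f(2.0625) = 14.25, f(2.5) = 16.
Sum = Δs · [f(-0.5625) + f(-0.125) + f(0.3125) + ...].
Sum = 34.5625.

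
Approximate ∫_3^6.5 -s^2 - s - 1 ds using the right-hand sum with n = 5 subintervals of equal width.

Δs = (6.5 − 3)/5 = 0.7.
Right endpoints: 3.7, 4.4, 5.1, 5.8, 6.5.
f(3.7) = -18.39, f(4.4) = -24.76, f(5.1) = -32.11, f(5.8) = -40.44, f(6.5) = -49.75.
Sum = Δs · [f(3.7) + f(4.4) + f(5.1) + f(5.8) + f(6.5)].
Sum = -115.815.

-115.815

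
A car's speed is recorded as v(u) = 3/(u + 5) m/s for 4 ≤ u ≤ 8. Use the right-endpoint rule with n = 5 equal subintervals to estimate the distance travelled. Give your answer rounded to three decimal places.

Δu = (8 − 4)/5 = 0.8.
Right endpoints: 4.8, 5.6, 6.4, 7.2, 8.
v(4.8) = 15/49, v(5.6) = 15/53, v(6.4) = 5/19, v(7.2) = 15/61, v(8) = 3/13.
Sum = Δu · [v(4.8) + v(5.6) + v(6.4) + v(7.2) + v(8)].
Sum ≈ 1.063.

1.063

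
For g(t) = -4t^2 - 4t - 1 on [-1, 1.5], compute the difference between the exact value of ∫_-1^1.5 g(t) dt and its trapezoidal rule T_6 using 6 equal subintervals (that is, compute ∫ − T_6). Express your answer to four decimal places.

Exact integral: ∫_-1^1.5 g(t) dt ≈ -10.833333.
T_6 ≈ -11.122685.
Error ≈ -10.833333 − (-11.122685) ≈ 0.2894.

0.2894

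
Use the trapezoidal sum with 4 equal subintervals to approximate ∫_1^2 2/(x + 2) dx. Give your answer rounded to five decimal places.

Δx = (2 − 1)/4 = 0.25.
f(1) = 2/3, f(1.25) = 8/13, f(1.5) = 4/7, f(1.75) = 8/15, f(2) = 0.5.
T_4 = (Δx/2)·[f(x_0) + 2f(x_1) + 2f(x_2) + 2f(x_3) + f(x_4)].
Sum ≈ 0.57587.

0.57587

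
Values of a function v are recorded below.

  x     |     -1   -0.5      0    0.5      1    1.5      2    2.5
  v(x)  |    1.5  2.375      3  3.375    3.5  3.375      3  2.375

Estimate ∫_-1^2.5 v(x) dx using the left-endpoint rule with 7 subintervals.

Δx = 0.5.
Sum = 0.5·[1.5 + 2.375 + 3 + 3.375 + 3.5 + 3.375 + 3] = 10.0625.

10.0625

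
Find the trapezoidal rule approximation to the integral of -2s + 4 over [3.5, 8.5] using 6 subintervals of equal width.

Δs = (8.5 − 3.5)/6 = 5/6.
f(3.5) = -3, f(13/3) = -14/3, f(31/6) = -19/3, f(6) = -8, f(41/6) = -29/3, f(23/3) = -34/3, f(8.5) = -13.
T_6 = (Δs/2)·[f(s_0) + 2f(s_1) + ... + 2f(s_{5}) + f(s_6)].
Sum = -40.

-40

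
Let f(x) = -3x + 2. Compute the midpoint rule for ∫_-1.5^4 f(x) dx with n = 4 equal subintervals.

Δx = (4 − (-1.5))/4 = 1.375.
Midpoints: -0.8125, 0.5625, 1.9375, 3.3125.
f(-0.8125) = 4.4375, f(0.5625) = 0.3125, f(1.9375) = -3.8125, f(3.3125) = -7.9375.
Sum = Δx · [f(-0.8125) + f(0.5625) + f(1.9375) + f(3.3125)].
Sum = -9.625.

-9.625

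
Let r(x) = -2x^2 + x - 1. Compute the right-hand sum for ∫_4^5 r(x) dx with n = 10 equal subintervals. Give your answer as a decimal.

-38.02

Δx = (5 − 4)/10 = 0.1.
Right endpoints: 4.1, 4.2, 4.3, 4.4, 4.5, 4.6, 4.7, 4.8, 4.9, 5.
r(4.1) = -30.52, r(4.2) = -32.08, r(4.3) = -33.68, r(4.4) = -35.32, r(4.5) = -37, r(4.6) = -38.72, r(4.7) = -40.48, r(4.8) = -42.28, r(4.9) = -44.12, r(5) = -46.
Sum = Δx · [r(4.1) + r(4.2) + r(4.3) + ...].
Sum = -38.02.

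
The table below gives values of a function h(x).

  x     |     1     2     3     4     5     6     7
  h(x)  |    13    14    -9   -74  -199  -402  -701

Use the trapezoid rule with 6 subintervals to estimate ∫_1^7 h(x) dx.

-1014

Δx = 1.
T_6 = (1/2)·[13 + 2·14 + 2·(-9) + 2·(-74) + 2·(-199) + 2·(-402) + (-701)] = -1014.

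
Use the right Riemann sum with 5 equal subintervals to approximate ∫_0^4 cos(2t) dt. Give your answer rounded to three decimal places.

Δt = (4 − 0)/5 = 0.8.
Right endpoints: 0.8, 1.6, 2.4, 3.2, 4.
f(0.8) ≈ -0.029, f(1.6) ≈ -0.998, f(2.4) ≈ 0.087, f(3.2) ≈ 0.993, f(4) ≈ -0.146.
Sum = Δt · [f(0.8) + f(1.6) + f(2.4) + f(3.2) + f(4)].
Sum ≈ -0.074.

-0.074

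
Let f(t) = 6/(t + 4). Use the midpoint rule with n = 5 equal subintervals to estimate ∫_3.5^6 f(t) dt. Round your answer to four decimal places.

1.7256

Δt = (6 − 3.5)/5 = 0.5.
Midpoints: 3.75, 4.25, 4.75, 5.25, 5.75.
f(3.75) = 24/31, f(4.25) = 8/11, f(4.75) = 24/35, f(5.25) = 24/37, f(5.75) = 8/13.
Sum = Δt · [f(3.75) + f(4.25) + f(4.75) + f(5.25) + f(5.75)].
Sum ≈ 1.7256.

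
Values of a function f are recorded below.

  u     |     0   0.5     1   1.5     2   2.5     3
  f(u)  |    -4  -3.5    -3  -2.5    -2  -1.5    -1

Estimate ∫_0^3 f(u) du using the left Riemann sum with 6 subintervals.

-8.25

Δu = 0.5.
Sum = 0.5·[(-4) + (-3.5) + (-3) + (-2.5) + (-2) + (-1.5)] = -8.25.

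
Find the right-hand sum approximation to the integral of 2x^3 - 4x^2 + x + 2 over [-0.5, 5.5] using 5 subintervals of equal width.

Δx = (5.5 − (-0.5))/5 = 1.2.
Right endpoints: 0.7, 1.9, 3.1, 4.3, 5.5.
f(0.7) = 1.426, f(1.9) = 3.178, f(3.1) = 26.242, f(4.3) = 91.354, f(5.5) = 219.25.
Sum = Δx · [f(0.7) + f(1.9) + f(3.1) + f(4.3) + f(5.5)].
Sum = 409.74.

409.74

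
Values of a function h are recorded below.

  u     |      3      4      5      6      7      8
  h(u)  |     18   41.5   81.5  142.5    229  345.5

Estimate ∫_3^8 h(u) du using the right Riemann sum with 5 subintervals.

840

Δu = 1.
Sum = 1·[41.5 + 81.5 + 142.5 + 229 + 345.5] = 840.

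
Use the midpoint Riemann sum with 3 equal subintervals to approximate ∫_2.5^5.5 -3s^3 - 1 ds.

Δs = (5.5 − 2.5)/3 = 1.
Midpoints: 3, 4, 5.
f(3) = -82, f(4) = -193, f(5) = -376.
Sum = Δs · [f(3) + f(4) + f(5)].
Sum = -651.

-651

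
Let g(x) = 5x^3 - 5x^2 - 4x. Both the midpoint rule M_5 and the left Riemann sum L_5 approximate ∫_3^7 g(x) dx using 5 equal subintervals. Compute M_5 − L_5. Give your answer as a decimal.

M_5 = 2278.4.
L_5 = 1777.6.
M_5 − L_5 = 500.8.

500.8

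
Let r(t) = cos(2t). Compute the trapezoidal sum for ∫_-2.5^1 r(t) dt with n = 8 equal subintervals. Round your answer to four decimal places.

Δt = (1 − (-2.5))/8 = 0.4375.
r(-2.5) ≈ 0.2837, r(-2.0625) ≈ -0.5542, r(-1.625) ≈ -0.9941, r(-1.1875) ≈ -0.7203, r(-0.75) ≈ 0.0707, r(-0.3125) ≈ 0.8110, r(0.125) ≈ 0.9689, r(0.5625) ≈ 0.4312, r(1) ≈ -0.4161.
T_8 = (Δt/2)·[r(t_0) + 2r(t_1) + ... + 2r(t_{7}) + r(t_8)].
Sum ≈ -0.0232.

-0.0232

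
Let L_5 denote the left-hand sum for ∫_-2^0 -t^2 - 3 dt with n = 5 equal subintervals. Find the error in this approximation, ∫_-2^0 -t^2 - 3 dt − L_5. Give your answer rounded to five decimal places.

Exact integral: ∫_-2^0 f(t) dt ≈ -8.6666667.
L_5 = -9.52.
Error ≈ -8.6666667 − (-9.52) ≈ 0.85333.

0.85333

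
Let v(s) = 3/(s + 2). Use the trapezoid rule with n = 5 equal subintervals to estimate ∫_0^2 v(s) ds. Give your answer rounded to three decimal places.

2.087

Δs = (2 − 0)/5 = 0.4.
v(0) = 1.5, v(0.4) = 1.25, v(0.8) = 15/14, v(1.2) = 0.9375, v(1.6) = 5/6, v(2) = 0.75.
T_5 = (Δs/2)·[v(s_0) + 2v(s_1) + ... + 2v(s_{4}) + v(s_5)].
Sum ≈ 2.087.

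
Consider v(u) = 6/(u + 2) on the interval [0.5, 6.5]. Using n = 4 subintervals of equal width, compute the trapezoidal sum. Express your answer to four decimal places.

7.5015

Δu = (6.5 − 0.5)/4 = 1.5.
v(0.5) = 2.4, v(2) = 1.5, v(3.5) = 12/11, v(5) = 6/7, v(6.5) = 12/17.
T_4 = (Δu/2)·[v(u_0) + 2v(u_1) + 2v(u_2) + 2v(u_3) + v(u_4)].
Sum ≈ 7.5015.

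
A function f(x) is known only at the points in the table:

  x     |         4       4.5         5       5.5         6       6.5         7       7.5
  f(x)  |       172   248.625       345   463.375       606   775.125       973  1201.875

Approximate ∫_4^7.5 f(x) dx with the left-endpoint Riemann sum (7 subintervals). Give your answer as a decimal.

1791.5625

Δx = 0.5.
Sum = 0.5·[172 + 248.625 + 345 + 463.375 + 606 + 775.125 + 973] = 1791.5625.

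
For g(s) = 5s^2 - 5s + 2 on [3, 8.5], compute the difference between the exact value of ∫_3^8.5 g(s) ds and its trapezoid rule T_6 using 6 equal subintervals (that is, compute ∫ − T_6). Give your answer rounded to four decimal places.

Exact integral: ∫_3^8.5 g(s) ds ≈ 831.416667.
T_6 ≈ 835.267940.
Error ≈ 831.416667 − 835.267940 ≈ -3.8513.

-3.8513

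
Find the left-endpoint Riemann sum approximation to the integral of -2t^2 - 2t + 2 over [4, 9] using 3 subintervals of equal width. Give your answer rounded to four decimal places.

Δt = (9 − 4)/3 = 5/3.
Left endpoints: 4, 17/3, 22/3.
f(4) = -38, f(17/3) = -662/9, f(22/3) = -1082/9.
Sum = Δt · [f(4) + f(17/3) + f(22/3)].
Sum ≈ -386.2963.

-386.2963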